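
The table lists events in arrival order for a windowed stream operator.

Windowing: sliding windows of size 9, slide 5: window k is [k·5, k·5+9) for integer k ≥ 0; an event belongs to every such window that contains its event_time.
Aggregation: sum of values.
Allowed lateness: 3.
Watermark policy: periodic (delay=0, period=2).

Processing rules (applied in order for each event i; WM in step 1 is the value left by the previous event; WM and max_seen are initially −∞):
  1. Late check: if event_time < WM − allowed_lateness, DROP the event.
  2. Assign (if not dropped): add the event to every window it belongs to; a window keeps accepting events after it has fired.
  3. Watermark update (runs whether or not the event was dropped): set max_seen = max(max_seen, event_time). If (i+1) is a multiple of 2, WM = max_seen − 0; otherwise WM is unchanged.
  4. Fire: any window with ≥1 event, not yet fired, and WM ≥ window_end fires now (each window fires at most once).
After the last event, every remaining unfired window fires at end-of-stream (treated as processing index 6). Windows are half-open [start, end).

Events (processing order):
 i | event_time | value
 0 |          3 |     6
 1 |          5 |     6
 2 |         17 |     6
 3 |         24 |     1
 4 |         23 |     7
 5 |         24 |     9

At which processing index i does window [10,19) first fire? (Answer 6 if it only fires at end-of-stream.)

i=0 t=3 v=6: → [0,9); WM=−∞
i=1 t=5 v=6: → [5,14),[0,9); WM=5
i=2 t=17 v=6: → [15,24),[10,19); WM=5
i=3 t=24 v=1: → [20,29); WM=24; [0,9) fires=12 [5,14) fires=6 [10,19) fires=6 [15,24) fires=6
i=4 t=23 v=7: → [20,29),[15,24); WM=24
i=5 t=24 v=9: → [20,29); WM=24

3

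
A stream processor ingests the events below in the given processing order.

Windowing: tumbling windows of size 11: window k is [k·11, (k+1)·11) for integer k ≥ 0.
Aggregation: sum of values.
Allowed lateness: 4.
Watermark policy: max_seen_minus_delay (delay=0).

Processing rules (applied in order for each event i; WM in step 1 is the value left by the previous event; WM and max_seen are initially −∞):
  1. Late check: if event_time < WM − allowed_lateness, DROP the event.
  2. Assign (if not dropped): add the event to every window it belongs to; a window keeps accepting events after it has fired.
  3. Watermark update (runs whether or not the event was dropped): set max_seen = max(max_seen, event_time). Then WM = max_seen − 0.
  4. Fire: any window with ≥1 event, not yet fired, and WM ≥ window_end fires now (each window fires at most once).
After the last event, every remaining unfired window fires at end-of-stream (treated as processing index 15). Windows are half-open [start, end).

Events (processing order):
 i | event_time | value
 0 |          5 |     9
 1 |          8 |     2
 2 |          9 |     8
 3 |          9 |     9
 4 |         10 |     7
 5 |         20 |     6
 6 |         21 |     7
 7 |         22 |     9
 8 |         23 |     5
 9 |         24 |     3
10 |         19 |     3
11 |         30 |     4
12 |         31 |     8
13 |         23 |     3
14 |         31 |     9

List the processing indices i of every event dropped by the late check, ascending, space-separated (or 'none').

10 13

i=0 t=5 v=9: → [0,11); WM=5
i=1 t=8 v=2: → [0,11); WM=8
i=2 t=9 v=8: → [0,11); WM=9
i=3 t=9 v=9: → [0,11); WM=9
i=4 t=10 v=7: → [0,11); WM=10
i=5 t=20 v=6: → [11,22); WM=20; [0,11) fires=35
i=6 t=21 v=7: → [11,22); WM=21
i=7 t=22 v=9: → [22,33); WM=22; [11,22) fires=13
i=8 t=23 v=5: → [22,33); WM=23
i=9 t=24 v=3: → [22,33); WM=24
i=10 t=19 v=3: DROP (t<24-4); WM=24
i=11 t=30 v=4: → [22,33); WM=30
i=12 t=31 v=8: → [22,33); WM=31
i=13 t=23 v=3: DROP (t<31-4); WM=31
i=14 t=31 v=9: → [22,33); WM=31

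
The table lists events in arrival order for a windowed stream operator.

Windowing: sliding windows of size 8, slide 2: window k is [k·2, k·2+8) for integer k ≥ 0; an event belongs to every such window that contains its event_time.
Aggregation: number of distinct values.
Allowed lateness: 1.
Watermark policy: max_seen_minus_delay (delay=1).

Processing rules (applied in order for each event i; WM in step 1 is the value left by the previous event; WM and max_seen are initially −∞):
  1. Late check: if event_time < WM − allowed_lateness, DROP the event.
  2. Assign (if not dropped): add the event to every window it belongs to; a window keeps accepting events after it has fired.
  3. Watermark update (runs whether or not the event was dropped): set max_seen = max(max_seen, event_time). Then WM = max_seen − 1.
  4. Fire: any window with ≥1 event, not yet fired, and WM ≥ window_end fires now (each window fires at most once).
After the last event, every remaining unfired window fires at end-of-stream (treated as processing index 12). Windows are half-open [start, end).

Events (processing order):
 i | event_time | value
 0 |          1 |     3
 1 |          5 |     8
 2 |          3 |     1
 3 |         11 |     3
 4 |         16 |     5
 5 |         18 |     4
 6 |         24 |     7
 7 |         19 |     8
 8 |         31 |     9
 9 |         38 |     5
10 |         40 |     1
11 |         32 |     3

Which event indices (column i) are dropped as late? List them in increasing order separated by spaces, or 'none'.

i=0 t=1 v=3: → [0,8); WM=0
i=1 t=5 v=8: → [4,12),[2,10),[0,8); WM=4
i=2 t=3 v=1: → [2,10),[0,8); WM=4
i=3 t=11 v=3: → [10,18),[8,16),[6,14),[4,12); WM=10; [0,8) fires=3 [2,10) fires=2
i=4 t=16 v=5: → [16,24),[14,22),[12,20),[10,18); WM=15; [4,12) fires=2 [6,14) fires=1
i=5 t=18 v=4: → [18,26),[16,24),[14,22),[12,20); WM=17; [8,16) fires=1
i=6 t=24 v=7: → [24,32),[22,30),[20,28),[18,26); WM=23; [10,18) fires=2 [12,20) fires=2 [14,22) fires=2
i=7 t=19 v=8: DROP (t<23-1); WM=23
i=8 t=31 v=9: → [30,38),[28,36),[26,34),[24,32); WM=30; [16,24) fires=2 [18,26) fires=2 [20,28) fires=1 [22,30) fires=1
i=9 t=38 v=5: → [38,46),[36,44),[34,42),[32,40); WM=37; [24,32) fires=2 [26,34) fires=1 [28,36) fires=1
i=10 t=40 v=1: → [40,48),[38,46),[36,44),[34,42); WM=39; [30,38) fires=1
i=11 t=32 v=3: DROP (t<39-1); WM=39

7 11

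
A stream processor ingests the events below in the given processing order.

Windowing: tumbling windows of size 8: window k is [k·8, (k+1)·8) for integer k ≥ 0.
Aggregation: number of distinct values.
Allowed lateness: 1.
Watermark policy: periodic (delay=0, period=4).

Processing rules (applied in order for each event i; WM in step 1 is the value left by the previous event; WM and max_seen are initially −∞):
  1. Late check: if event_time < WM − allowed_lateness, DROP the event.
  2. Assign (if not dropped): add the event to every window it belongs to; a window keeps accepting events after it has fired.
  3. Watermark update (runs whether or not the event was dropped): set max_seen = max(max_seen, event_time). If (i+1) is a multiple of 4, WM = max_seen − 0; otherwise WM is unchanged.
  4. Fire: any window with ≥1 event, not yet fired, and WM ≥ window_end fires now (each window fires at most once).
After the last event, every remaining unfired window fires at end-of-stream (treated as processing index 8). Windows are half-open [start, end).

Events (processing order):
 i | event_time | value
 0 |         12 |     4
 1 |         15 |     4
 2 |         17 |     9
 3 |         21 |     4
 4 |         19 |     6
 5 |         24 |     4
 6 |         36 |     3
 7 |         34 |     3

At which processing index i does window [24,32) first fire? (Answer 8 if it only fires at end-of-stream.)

7

i=0 t=12 v=4: → [8,16); WM=−∞
i=1 t=15 v=4: → [8,16); WM=−∞
i=2 t=17 v=9: → [16,24); WM=−∞
i=3 t=21 v=4: → [16,24); WM=21; [8,16) fires=1
i=4 t=19 v=6: DROP (t<21-1); WM=21
i=5 t=24 v=4: → [24,32); WM=21
i=6 t=36 v=3: → [32,40); WM=21
i=7 t=34 v=3: → [32,40); WM=36; [16,24) fires=2 [24,32) fires=1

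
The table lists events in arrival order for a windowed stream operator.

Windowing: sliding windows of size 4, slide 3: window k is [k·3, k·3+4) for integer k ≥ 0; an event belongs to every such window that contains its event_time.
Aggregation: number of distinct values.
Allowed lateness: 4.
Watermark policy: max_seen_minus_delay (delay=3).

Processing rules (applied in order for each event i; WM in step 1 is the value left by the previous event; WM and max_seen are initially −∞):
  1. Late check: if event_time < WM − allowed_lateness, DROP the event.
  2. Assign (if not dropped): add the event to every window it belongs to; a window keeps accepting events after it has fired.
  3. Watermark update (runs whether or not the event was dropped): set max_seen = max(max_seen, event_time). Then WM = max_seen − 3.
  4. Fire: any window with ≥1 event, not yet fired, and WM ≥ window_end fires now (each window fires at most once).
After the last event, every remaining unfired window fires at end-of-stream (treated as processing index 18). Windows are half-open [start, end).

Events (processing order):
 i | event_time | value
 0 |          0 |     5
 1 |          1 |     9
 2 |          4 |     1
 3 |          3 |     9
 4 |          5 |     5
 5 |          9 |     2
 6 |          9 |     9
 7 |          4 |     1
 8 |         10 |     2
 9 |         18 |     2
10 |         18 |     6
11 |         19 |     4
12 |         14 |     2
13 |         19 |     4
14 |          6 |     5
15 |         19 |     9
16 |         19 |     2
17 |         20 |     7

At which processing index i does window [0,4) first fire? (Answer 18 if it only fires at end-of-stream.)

i=0 t=0 v=5: → [0,4); WM=-3
i=1 t=1 v=9: → [0,4); WM=-2
i=2 t=4 v=1: → [3,7); WM=1
i=3 t=3 v=9: → [3,7),[0,4); WM=1
i=4 t=5 v=5: → [3,7); WM=2
i=5 t=9 v=2: → [9,13),[6,10); WM=6; [0,4) fires=2
i=6 t=9 v=9: → [9,13),[6,10); WM=6
i=7 t=4 v=1: → [3,7); WM=6
i=8 t=10 v=2: → [9,13); WM=7; [3,7) fires=3
i=9 t=18 v=2: → [18,22),[15,19); WM=15; [6,10) fires=2 [9,13) fires=2
i=10 t=18 v=6: → [18,22),[15,19); WM=15
i=11 t=19 v=4: → [18,22); WM=16
i=12 t=14 v=2: → [12,16); WM=16; [12,16) fires=1
i=13 t=19 v=4: → [18,22); WM=16
i=14 t=6 v=5: DROP (t<16-4); WM=16
i=15 t=19 v=9: → [18,22); WM=16
i=16 t=19 v=2: → [18,22); WM=16
i=17 t=20 v=7: → [18,22); WM=17

5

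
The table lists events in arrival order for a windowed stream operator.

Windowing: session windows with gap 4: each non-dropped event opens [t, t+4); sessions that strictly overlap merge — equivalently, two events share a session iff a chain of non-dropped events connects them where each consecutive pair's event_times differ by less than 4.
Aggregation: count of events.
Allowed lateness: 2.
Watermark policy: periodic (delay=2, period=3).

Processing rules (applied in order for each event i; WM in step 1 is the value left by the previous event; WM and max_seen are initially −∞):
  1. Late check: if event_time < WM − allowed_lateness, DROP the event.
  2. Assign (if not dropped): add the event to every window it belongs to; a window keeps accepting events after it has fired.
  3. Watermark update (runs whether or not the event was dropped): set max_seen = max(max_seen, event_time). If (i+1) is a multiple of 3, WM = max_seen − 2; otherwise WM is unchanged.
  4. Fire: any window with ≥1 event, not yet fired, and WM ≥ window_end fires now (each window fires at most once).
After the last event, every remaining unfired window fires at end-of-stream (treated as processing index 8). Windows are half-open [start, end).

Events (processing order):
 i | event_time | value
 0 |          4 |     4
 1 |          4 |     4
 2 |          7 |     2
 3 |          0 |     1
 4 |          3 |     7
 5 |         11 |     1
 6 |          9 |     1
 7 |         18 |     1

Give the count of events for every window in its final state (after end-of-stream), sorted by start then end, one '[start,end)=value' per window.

[3,15)=6 [18,22)=1

i=0 t=4 v=4: → [4,8); WM=−∞
i=1 t=4 v=4: → [4,8); WM=−∞
i=2 t=7 v=2: → [4,11); WM=5
i=3 t=0 v=1: DROP (t<5-2); WM=5
i=4 t=3 v=7: → [3,11); WM=5
i=5 t=11 v=1: → [11,15); WM=9
i=6 t=9 v=1: → [3,15); WM=9
i=7 t=18 v=1: → [18,22); WM=9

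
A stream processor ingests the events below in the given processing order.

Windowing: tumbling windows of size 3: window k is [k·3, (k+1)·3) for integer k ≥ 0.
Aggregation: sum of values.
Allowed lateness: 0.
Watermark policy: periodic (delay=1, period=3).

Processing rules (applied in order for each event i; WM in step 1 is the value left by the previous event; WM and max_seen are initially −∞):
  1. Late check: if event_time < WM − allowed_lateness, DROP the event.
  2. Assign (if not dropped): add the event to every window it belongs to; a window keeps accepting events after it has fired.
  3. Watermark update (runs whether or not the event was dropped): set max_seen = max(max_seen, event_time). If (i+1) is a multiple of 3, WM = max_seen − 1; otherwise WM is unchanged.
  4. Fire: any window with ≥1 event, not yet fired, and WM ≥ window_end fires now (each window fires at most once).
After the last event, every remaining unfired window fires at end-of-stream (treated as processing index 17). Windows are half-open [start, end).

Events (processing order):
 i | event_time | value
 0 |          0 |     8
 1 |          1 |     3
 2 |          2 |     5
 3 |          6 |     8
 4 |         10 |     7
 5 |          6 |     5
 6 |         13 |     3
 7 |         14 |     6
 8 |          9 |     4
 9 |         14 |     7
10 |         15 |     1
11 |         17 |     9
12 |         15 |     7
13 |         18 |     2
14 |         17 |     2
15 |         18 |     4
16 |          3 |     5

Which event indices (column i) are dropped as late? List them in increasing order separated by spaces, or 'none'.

12 16

i=0 t=0 v=8: → [0,3); WM=−∞
i=1 t=1 v=3: → [0,3); WM=−∞
i=2 t=2 v=5: → [0,3); WM=1
i=3 t=6 v=8: → [6,9); WM=1
i=4 t=10 v=7: → [9,12); WM=1
i=5 t=6 v=5: → [6,9); WM=9; [0,3) fires=16 [6,9) fires=13
i=6 t=13 v=3: → [12,15); WM=9
i=7 t=14 v=6: → [12,15); WM=9
i=8 t=9 v=4: → [9,12); WM=13; [9,12) fires=11
i=9 t=14 v=7: → [12,15); WM=13
i=10 t=15 v=1: → [15,18); WM=13
i=11 t=17 v=9: → [15,18); WM=16; [12,15) fires=16
i=12 t=15 v=7: DROP (t<16-0); WM=16
i=13 t=18 v=2: → [18,21); WM=16
i=14 t=17 v=2: → [15,18); WM=17
i=15 t=18 v=4: → [18,21); WM=17
i=16 t=3 v=5: DROP (t<17-0); WM=17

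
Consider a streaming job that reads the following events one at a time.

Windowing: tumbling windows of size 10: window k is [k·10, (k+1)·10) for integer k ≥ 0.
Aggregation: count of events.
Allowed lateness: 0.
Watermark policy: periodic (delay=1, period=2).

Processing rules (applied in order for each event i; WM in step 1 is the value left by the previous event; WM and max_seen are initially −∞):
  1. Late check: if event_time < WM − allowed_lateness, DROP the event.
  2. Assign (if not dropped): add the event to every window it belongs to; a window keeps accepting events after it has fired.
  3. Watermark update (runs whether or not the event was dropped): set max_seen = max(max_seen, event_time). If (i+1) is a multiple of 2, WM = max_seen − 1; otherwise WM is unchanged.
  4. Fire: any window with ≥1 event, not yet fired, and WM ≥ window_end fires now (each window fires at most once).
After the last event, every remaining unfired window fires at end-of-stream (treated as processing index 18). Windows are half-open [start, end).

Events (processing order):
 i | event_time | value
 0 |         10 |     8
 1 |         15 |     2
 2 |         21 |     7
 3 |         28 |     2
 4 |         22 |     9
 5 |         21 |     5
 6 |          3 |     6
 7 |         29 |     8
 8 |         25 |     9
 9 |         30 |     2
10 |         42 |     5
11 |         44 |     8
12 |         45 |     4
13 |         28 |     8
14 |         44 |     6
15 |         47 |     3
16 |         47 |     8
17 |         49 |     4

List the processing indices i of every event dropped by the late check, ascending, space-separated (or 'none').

4 5 6 8 13

i=0 t=10 v=8: → [10,20); WM=−∞
i=1 t=15 v=2: → [10,20); WM=14
i=2 t=21 v=7: → [20,30); WM=14
i=3 t=28 v=2: → [20,30); WM=27; [10,20) fires=2
i=4 t=22 v=9: DROP (t<27-0); WM=27
i=5 t=21 v=5: DROP (t<27-0); WM=27
i=6 t=3 v=6: DROP (t<27-0); WM=27
i=7 t=29 v=8: → [20,30); WM=28
i=8 t=25 v=9: DROP (t<28-0); WM=28
i=9 t=30 v=2: → [30,40); WM=29
i=10 t=42 v=5: → [40,50); WM=29
i=11 t=44 v=8: → [40,50); WM=43; [20,30) fires=3 [30,40) fires=1
i=12 t=45 v=4: → [40,50); WM=43
i=13 t=28 v=8: DROP (t<43-0); WM=44
i=14 t=44 v=6: → [40,50); WM=44
i=15 t=47 v=3: → [40,50); WM=46
i=16 t=47 v=8: → [40,50); WM=46
i=17 t=49 v=4: → [40,50); WM=48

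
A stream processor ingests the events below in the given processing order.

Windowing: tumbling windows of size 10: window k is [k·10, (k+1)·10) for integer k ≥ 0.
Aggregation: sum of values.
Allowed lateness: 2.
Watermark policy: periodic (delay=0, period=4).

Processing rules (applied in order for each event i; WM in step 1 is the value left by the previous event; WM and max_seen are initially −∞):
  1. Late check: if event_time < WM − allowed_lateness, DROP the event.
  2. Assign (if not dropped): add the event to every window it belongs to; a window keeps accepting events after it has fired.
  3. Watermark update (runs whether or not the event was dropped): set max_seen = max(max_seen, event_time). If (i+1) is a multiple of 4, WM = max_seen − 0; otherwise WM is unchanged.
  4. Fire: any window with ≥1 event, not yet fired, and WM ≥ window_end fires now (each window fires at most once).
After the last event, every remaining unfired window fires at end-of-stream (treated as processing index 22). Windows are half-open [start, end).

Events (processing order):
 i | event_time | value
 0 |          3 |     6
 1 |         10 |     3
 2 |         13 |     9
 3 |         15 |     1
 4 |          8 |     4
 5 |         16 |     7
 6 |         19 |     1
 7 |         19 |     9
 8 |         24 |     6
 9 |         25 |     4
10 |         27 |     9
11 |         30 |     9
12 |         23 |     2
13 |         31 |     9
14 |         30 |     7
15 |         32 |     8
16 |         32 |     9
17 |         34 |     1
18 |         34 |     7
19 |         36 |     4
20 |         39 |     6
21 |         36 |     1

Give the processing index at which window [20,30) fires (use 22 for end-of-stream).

i=0 t=3 v=6: → [0,10); WM=−∞
i=1 t=10 v=3: → [10,20); WM=−∞
i=2 t=13 v=9: → [10,20); WM=−∞
i=3 t=15 v=1: → [10,20); WM=15; [0,10) fires=6
i=4 t=8 v=4: DROP (t<15-2); WM=15
i=5 t=16 v=7: → [10,20); WM=15
i=6 t=19 v=1: → [10,20); WM=15
i=7 t=19 v=9: → [10,20); WM=19
i=8 t=24 v=6: → [20,30); WM=19
i=9 t=25 v=4: → [20,30); WM=19
i=10 t=27 v=9: → [20,30); WM=19
i=11 t=30 v=9: → [30,40); WM=30; [10,20) fires=30 [20,30) fires=19
i=12 t=23 v=2: DROP (t<30-2); WM=30
i=13 t=31 v=9: → [30,40); WM=30
i=14 t=30 v=7: → [30,40); WM=30
i=15 t=32 v=8: → [30,40); WM=32
i=16 t=32 v=9: → [30,40); WM=32
i=17 t=34 v=1: → [30,40); WM=32
i=18 t=34 v=7: → [30,40); WM=32
i=19 t=36 v=4: → [30,40); WM=36
i=20 t=39 v=6: → [30,40); WM=36
i=21 t=36 v=1: → [30,40); WM=36

11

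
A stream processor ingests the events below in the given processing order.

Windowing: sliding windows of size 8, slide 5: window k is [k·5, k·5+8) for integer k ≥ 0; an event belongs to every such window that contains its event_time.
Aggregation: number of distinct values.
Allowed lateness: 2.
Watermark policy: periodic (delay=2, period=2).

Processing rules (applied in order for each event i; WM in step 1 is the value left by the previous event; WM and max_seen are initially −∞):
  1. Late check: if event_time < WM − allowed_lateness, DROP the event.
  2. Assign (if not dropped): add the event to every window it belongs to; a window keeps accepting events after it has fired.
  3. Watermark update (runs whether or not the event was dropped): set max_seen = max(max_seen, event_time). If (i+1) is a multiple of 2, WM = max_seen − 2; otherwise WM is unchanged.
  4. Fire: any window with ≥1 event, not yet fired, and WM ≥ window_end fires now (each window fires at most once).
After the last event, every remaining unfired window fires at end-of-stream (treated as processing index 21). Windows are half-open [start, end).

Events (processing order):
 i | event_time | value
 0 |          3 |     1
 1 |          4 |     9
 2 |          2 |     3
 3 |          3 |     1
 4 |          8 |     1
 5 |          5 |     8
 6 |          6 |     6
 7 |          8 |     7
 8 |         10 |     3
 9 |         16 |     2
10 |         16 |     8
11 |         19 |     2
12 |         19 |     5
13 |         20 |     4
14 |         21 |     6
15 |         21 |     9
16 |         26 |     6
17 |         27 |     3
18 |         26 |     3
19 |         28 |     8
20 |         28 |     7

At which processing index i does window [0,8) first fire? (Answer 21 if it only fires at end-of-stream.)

i=0 t=3 v=1: → [0,8); WM=−∞
i=1 t=4 v=9: → [0,8); WM=2
i=2 t=2 v=3: → [0,8); WM=2
i=3 t=3 v=1: → [0,8); WM=2
i=4 t=8 v=1: → [5,13); WM=2
i=5 t=5 v=8: → [5,13),[0,8); WM=6
i=6 t=6 v=6: → [5,13),[0,8); WM=6
i=7 t=8 v=7: → [5,13); WM=6
i=8 t=10 v=3: → [10,18),[5,13); WM=6
i=9 t=16 v=2: → [15,23),[10,18); WM=14; [0,8) fires=5 [5,13) fires=5
i=10 t=16 v=8: → [15,23),[10,18); WM=14
i=11 t=19 v=2: → [15,23); WM=17
i=12 t=19 v=5: → [15,23); WM=17
i=13 t=20 v=4: → [20,28),[15,23); WM=18; [10,18) fires=3
i=14 t=21 v=6: → [20,28),[15,23); WM=18
i=15 t=21 v=9: → [20,28),[15,23); WM=19
i=16 t=26 v=6: → [25,33),[20,28); WM=19
i=17 t=27 v=3: → [25,33),[20,28); WM=25; [15,23) fires=6
i=18 t=26 v=3: → [25,33),[20,28); WM=25
i=19 t=28 v=8: → [25,33); WM=26
i=20 t=28 v=7: → [25,33); WM=26

9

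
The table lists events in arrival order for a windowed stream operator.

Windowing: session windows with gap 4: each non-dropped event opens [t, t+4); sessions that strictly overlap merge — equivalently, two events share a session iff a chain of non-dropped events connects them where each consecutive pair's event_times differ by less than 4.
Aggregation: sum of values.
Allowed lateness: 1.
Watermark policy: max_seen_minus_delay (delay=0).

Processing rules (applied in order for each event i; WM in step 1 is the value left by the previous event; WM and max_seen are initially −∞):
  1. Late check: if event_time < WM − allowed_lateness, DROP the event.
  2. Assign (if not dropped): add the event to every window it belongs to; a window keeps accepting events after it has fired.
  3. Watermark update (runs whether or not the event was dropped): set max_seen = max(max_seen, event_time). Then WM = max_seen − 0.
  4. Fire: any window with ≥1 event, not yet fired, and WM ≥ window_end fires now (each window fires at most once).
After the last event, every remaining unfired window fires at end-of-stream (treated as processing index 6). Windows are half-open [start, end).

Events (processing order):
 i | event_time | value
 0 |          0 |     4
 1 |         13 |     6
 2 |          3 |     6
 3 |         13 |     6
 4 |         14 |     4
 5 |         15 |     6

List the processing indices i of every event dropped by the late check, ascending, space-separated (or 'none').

2

i=0 t=0 v=4: → [0,4); WM=0
i=1 t=13 v=6: → [13,17); WM=13
i=2 t=3 v=6: DROP (t<13-1); WM=13
i=3 t=13 v=6: → [13,17); WM=13
i=4 t=14 v=4: → [13,18); WM=14
i=5 t=15 v=6: → [13,19); WM=15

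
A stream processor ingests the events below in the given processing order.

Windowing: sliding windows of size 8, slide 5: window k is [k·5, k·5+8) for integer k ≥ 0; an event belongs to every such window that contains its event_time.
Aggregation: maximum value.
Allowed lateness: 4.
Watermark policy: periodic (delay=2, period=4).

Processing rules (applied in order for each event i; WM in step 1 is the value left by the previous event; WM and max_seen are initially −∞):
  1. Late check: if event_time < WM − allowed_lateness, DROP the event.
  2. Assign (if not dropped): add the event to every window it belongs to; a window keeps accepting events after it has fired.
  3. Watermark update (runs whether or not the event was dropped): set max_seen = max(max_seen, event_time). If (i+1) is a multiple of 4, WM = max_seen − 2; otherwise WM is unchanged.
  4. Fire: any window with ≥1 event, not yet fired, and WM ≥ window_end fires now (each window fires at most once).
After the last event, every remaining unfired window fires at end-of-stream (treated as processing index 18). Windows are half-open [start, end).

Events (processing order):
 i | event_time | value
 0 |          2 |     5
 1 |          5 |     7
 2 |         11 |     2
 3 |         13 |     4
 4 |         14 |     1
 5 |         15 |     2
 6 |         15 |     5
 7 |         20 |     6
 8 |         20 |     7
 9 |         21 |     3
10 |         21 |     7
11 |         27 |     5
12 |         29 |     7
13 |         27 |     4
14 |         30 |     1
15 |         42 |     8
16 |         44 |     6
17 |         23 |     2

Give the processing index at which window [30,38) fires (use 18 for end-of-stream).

i=0 t=2 v=5: → [0,8); WM=−∞
i=1 t=5 v=7: → [5,13),[0,8); WM=−∞
i=2 t=11 v=2: → [10,18),[5,13); WM=−∞
i=3 t=13 v=4: → [10,18); WM=11; [0,8) fires=7
i=4 t=14 v=1: → [10,18); WM=11
i=5 t=15 v=2: → [15,23),[10,18); WM=11
i=6 t=15 v=5: → [15,23),[10,18); WM=11
i=7 t=20 v=6: → [20,28),[15,23); WM=18; [5,13) fires=7 [10,18) fires=5
i=8 t=20 v=7: → [20,28),[15,23); WM=18
i=9 t=21 v=3: → [20,28),[15,23); WM=18
i=10 t=21 v=7: → [20,28),[15,23); WM=18
i=11 t=27 v=5: → [25,33),[20,28); WM=25; [15,23) fires=7
i=12 t=29 v=7: → [25,33); WM=25
i=13 t=27 v=4: → [25,33),[20,28); WM=25
i=14 t=30 v=1: → [30,38),[25,33); WM=25
i=15 t=42 v=8: → [40,48),[35,43); WM=40; [20,28) fires=7 [25,33) fires=7 [30,38) fires=1
i=16 t=44 v=6: → [40,48); WM=40
i=17 t=23 v=2: DROP (t<40-4); WM=40

15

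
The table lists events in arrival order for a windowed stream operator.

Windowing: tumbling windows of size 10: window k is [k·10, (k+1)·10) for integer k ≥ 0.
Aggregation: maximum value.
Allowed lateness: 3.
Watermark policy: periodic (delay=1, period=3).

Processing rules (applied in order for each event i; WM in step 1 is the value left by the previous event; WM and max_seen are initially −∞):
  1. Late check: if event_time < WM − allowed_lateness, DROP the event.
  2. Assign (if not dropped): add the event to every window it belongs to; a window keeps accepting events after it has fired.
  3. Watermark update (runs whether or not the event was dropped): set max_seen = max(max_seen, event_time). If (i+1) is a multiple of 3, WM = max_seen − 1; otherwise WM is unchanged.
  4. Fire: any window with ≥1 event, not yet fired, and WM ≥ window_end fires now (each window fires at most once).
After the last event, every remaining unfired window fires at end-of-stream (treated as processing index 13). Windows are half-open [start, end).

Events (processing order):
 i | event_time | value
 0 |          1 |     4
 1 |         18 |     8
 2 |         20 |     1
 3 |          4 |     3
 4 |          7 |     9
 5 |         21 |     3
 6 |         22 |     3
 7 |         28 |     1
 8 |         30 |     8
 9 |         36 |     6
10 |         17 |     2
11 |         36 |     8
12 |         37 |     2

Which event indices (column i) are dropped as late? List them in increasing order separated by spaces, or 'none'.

3 4 10

i=0 t=1 v=4: → [0,10); WM=−∞
i=1 t=18 v=8: → [10,20); WM=−∞
i=2 t=20 v=1: → [20,30); WM=19; [0,10) fires=4
i=3 t=4 v=3: DROP (t<19-3); WM=19
i=4 t=7 v=9: DROP (t<19-3); WM=19
i=5 t=21 v=3: → [20,30); WM=20; [10,20) fires=8
i=6 t=22 v=3: → [20,30); WM=20
i=7 t=28 v=1: → [20,30); WM=20
i=8 t=30 v=8: → [30,40); WM=29
i=9 t=36 v=6: → [30,40); WM=29
i=10 t=17 v=2: DROP (t<29-3); WM=29
i=11 t=36 v=8: → [30,40); WM=35; [20,30) fires=3
i=12 t=37 v=2: → [30,40); WM=35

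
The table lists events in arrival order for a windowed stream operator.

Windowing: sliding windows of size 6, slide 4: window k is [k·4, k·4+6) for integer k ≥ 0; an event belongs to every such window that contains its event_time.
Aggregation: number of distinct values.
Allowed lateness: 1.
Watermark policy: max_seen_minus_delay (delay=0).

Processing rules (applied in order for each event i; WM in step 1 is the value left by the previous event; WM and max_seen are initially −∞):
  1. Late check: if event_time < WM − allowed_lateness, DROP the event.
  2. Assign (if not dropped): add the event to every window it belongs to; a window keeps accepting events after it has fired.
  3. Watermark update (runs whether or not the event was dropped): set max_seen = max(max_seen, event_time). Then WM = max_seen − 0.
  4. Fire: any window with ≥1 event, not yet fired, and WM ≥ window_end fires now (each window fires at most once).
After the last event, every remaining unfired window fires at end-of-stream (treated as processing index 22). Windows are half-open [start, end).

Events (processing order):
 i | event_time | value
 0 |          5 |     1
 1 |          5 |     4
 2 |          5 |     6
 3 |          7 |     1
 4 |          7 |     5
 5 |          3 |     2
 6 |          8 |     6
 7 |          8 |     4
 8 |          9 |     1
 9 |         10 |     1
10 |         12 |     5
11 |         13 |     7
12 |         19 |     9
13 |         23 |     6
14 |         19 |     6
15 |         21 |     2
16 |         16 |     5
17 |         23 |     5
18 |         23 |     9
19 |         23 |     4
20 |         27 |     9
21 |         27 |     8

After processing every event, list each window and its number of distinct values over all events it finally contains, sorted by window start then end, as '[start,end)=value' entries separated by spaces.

i=0 t=5 v=1: → [4,10),[0,6); WM=5
i=1 t=5 v=4: → [4,10),[0,6); WM=5
i=2 t=5 v=6: → [4,10),[0,6); WM=5
i=3 t=7 v=1: → [4,10); WM=7; [0,6) fires=3
i=4 t=7 v=5: → [4,10); WM=7
i=5 t=3 v=2: DROP (t<7-1); WM=7
i=6 t=8 v=6: → [8,14),[4,10); WM=8
i=7 t=8 v=4: → [8,14),[4,10); WM=8
i=8 t=9 v=1: → [8,14),[4,10); WM=9
i=9 t=10 v=1: → [8,14); WM=10; [4,10) fires=4
i=10 t=12 v=5: → [12,18),[8,14); WM=12
i=11 t=13 v=7: → [12,18),[8,14); WM=13
i=12 t=19 v=9: → [16,22); WM=19; [8,14) fires=5 [12,18) fires=2
i=13 t=23 v=6: → [20,26); WM=23; [16,22) fires=1
i=14 t=19 v=6: DROP (t<23-1); WM=23
i=15 t=21 v=2: DROP (t<23-1); WM=23
i=16 t=16 v=5: DROP (t<23-1); WM=23
i=17 t=23 v=5: → [20,26); WM=23
i=18 t=23 v=9: → [20,26); WM=23
i=19 t=23 v=4: → [20,26); WM=23
i=20 t=27 v=9: → [24,30); WM=27; [20,26) fires=4
i=21 t=27 v=8: → [24,30); WM=27

[0,6)=3 [4,10)=4 [8,14)=5 [12,18)=2 [16,22)=1 [20,26)=4 [24,30)=2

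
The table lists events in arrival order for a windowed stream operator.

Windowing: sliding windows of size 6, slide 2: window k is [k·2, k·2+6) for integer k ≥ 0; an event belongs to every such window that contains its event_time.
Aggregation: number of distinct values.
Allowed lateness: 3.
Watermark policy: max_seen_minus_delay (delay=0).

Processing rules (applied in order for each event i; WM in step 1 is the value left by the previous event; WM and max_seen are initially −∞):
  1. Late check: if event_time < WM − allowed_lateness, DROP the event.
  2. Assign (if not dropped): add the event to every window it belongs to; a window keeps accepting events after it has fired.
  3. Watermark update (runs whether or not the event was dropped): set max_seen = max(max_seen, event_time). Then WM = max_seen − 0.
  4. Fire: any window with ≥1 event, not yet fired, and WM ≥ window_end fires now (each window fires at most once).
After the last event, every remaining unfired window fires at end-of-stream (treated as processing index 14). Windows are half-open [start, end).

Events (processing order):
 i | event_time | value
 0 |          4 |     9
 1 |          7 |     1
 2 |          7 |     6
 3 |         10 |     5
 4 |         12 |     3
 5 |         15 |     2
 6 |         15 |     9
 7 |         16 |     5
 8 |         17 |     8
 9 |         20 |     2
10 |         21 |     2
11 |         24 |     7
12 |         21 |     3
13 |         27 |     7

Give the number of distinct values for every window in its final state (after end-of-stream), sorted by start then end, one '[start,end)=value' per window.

i=0 t=4 v=9: → [4,10),[2,8),[0,6); WM=4
i=1 t=7 v=1: → [6,12),[4,10),[2,8); WM=7; [0,6) fires=1
i=2 t=7 v=6: → [6,12),[4,10),[2,8); WM=7
i=3 t=10 v=5: → [10,16),[8,14),[6,12); WM=10; [2,8) fires=3 [4,10) fires=3
i=4 t=12 v=3: → [12,18),[10,16),[8,14); WM=12; [6,12) fires=3
i=5 t=15 v=2: → [14,20),[12,18),[10,16); WM=15; [8,14) fires=2
i=6 t=15 v=9: → [14,20),[12,18),[10,16); WM=15
i=7 t=16 v=5: → [16,22),[14,20),[12,18); WM=16; [10,16) fires=4
i=8 t=17 v=8: → [16,22),[14,20),[12,18); WM=17
i=9 t=20 v=2: → [20,26),[18,24),[16,22); WM=20; [12,18) fires=5 [14,20) fires=4
i=10 t=21 v=2: → [20,26),[18,24),[16,22); WM=21
i=11 t=24 v=7: → [24,30),[22,28),[20,26); WM=24; [16,22) fires=3 [18,24) fires=1
i=12 t=21 v=3: → [20,26),[18,24),[16,22); WM=24
i=13 t=27 v=7: → [26,32),[24,30),[22,28); WM=27; [20,26) fires=3

[0,6)=1 [2,8)=3 [4,10)=3 [6,12)=3 [8,14)=2 [10,16)=4 [12,18)=5 [14,20)=4 [16,22)=4 [18,24)=2 [20,26)=3 [22,28)=1 [24,30)=1 [26,32)=1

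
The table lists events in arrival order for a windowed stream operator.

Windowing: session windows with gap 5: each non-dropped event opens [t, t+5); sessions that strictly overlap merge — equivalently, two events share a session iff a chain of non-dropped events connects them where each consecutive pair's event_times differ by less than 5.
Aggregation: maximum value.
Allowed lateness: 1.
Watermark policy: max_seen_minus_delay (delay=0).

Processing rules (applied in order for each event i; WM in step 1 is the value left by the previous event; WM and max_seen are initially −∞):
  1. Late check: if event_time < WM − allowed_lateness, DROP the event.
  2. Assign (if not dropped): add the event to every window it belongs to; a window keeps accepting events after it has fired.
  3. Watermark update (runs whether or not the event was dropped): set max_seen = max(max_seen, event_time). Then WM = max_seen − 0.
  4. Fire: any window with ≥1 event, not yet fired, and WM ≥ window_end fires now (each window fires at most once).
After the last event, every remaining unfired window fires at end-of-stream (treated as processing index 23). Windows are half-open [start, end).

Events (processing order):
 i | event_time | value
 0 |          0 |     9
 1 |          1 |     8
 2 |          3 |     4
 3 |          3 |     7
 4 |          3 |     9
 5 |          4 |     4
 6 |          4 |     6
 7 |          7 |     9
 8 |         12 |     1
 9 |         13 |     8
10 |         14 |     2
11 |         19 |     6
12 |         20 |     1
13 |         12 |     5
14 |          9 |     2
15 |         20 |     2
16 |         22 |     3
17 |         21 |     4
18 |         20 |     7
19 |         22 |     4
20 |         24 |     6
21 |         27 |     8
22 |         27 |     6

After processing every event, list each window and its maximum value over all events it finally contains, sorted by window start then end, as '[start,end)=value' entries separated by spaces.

[0,12)=9 [12,19)=8 [19,32)=8

i=0 t=0 v=9: → [0,5); WM=0
i=1 t=1 v=8: → [0,6); WM=1
i=2 t=3 v=4: → [0,8); WM=3
i=3 t=3 v=7: → [0,8); WM=3
i=4 t=3 v=9: → [0,8); WM=3
i=5 t=4 v=4: → [0,9); WM=4
i=6 t=4 v=6: → [0,9); WM=4
i=7 t=7 v=9: → [0,12); WM=7
i=8 t=12 v=1: → [12,17); WM=12
i=9 t=13 v=8: → [12,18); WM=13
i=10 t=14 v=2: → [12,19); WM=14
i=11 t=19 v=6: → [19,24); WM=19
i=12 t=20 v=1: → [19,25); WM=20
i=13 t=12 v=5: DROP (t<20-1); WM=20
i=14 t=9 v=2: DROP (t<20-1); WM=20
i=15 t=20 v=2: → [19,25); WM=20
i=16 t=22 v=3: → [19,27); WM=22
i=17 t=21 v=4: → [19,27); WM=22
i=18 t=20 v=7: DROP (t<22-1); WM=22
i=19 t=22 v=4: → [19,27); WM=22
i=20 t=24 v=6: → [19,29); WM=24
i=21 t=27 v=8: → [19,32); WM=27
i=22 t=27 v=6: → [19,32); WM=27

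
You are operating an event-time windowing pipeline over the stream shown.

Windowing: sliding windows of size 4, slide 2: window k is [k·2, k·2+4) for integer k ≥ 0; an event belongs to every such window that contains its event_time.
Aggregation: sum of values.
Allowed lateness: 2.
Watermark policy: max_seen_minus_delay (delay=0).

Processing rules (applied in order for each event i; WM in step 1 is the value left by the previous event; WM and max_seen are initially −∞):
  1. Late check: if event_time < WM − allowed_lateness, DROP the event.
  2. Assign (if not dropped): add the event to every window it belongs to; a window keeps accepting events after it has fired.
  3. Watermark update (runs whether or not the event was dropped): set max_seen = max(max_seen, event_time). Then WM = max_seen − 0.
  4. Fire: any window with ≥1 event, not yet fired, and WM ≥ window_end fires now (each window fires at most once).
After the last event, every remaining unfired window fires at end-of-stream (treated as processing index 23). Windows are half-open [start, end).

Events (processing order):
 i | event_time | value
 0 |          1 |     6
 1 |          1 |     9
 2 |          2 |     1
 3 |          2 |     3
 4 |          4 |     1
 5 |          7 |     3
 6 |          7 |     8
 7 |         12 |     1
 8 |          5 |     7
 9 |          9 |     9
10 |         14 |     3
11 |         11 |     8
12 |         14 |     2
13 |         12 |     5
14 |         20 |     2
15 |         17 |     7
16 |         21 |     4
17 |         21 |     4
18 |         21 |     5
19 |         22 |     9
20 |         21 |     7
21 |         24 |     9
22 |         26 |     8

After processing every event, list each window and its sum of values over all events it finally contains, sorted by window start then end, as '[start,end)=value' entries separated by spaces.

[0,4)=19 [2,6)=5 [4,8)=12 [6,10)=11 [10,14)=6 [12,16)=11 [14,18)=5 [18,22)=22 [20,24)=31 [22,26)=18 [24,28)=17 [26,30)=8

i=0 t=1 v=6: → [0,4); WM=1
i=1 t=1 v=9: → [0,4); WM=1
i=2 t=2 v=1: → [2,6),[0,4); WM=2
i=3 t=2 v=3: → [2,6),[0,4); WM=2
i=4 t=4 v=1: → [4,8),[2,6); WM=4; [0,4) fires=19
i=5 t=7 v=3: → [6,10),[4,8); WM=7; [2,6) fires=5
i=6 t=7 v=8: → [6,10),[4,8); WM=7
i=7 t=12 v=1: → [12,16),[10,14); WM=12; [4,8) fires=12 [6,10) fires=11
i=8 t=5 v=7: DROP (t<12-2); WM=12
i=9 t=9 v=9: DROP (t<12-2); WM=12
i=10 t=14 v=3: → [14,18),[12,16); WM=14; [10,14) fires=1
i=11 t=11 v=8: DROP (t<14-2); WM=14
i=12 t=14 v=2: → [14,18),[12,16); WM=14
i=13 t=12 v=5: → [12,16),[10,14); WM=14
i=14 t=20 v=2: → [20,24),[18,22); WM=20; [12,16) fires=11 [14,18) fires=5
i=15 t=17 v=7: DROP (t<20-2); WM=20
i=16 t=21 v=4: → [20,24),[18,22); WM=21
i=17 t=21 v=4: → [20,24),[18,22); WM=21
i=18 t=21 v=5: → [20,24),[18,22); WM=21
i=19 t=22 v=9: → [22,26),[20,24); WM=22; [18,22) fires=15
i=20 t=21 v=7: → [20,24),[18,22); WM=22
i=21 t=24 v=9: → [24,28),[22,26); WM=24; [20,24) fires=31
i=22 t=26 v=8: → [26,30),[24,28); WM=26; [22,26) fires=18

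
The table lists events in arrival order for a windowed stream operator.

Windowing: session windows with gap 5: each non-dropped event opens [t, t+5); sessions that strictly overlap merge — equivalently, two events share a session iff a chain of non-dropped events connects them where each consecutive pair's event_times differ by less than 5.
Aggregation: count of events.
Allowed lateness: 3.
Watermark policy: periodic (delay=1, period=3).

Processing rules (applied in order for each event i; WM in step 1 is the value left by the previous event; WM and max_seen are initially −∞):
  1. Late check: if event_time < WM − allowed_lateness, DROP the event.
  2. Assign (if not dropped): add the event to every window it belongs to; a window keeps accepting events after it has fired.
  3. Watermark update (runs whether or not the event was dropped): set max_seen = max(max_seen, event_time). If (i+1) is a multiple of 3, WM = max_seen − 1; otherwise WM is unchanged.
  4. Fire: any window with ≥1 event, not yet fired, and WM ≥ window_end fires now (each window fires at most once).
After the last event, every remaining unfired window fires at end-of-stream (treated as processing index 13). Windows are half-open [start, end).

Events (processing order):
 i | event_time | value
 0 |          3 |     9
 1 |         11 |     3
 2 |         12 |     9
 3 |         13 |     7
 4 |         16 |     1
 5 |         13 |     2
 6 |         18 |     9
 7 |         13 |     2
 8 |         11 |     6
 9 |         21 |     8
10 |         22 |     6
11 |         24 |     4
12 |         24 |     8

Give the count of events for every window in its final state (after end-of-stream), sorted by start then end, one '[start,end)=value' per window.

[3,8)=1 [11,29)=11

i=0 t=3 v=9: → [3,8); WM=−∞
i=1 t=11 v=3: → [11,16); WM=−∞
i=2 t=12 v=9: → [11,17); WM=11
i=3 t=13 v=7: → [11,18); WM=11
i=4 t=16 v=1: → [11,21); WM=11
i=5 t=13 v=2: → [11,21); WM=15
i=6 t=18 v=9: → [11,23); WM=15
i=7 t=13 v=2: → [11,23); WM=15
i=8 t=11 v=6: DROP (t<15-3); WM=17
i=9 t=21 v=8: → [11,26); WM=17
i=10 t=22 v=6: → [11,27); WM=17
i=11 t=24 v=4: → [11,29); WM=23
i=12 t=24 v=8: → [11,29); WM=23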